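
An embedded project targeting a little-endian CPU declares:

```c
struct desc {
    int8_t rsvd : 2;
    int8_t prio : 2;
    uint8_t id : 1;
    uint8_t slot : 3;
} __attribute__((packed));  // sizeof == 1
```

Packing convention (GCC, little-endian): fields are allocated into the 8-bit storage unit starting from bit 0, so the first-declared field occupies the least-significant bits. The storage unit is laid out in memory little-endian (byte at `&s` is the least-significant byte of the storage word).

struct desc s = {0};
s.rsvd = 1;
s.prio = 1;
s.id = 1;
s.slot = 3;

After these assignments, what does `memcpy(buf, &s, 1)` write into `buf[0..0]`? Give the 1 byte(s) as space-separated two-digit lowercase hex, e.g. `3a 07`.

75

rsvd:2 = 1 → 0x1 << 0 → word 0x01
prio:2 = 1 → 0x1 << 2 → word 0x05
id:1 = 1 → 0x1 << 4 → word 0x15
slot:3 = 3 → 0x3 << 5 → word 0x75
word = 0x75 → little-endian bytes:
  [0]=0x75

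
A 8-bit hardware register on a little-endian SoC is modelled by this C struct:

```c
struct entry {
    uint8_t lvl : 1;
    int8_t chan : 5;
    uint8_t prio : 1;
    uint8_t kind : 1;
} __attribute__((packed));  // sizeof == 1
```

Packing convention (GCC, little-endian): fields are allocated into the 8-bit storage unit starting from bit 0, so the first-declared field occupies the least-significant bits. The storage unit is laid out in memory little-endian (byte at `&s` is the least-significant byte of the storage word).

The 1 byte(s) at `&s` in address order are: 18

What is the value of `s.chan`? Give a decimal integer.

[0]=0x18 (little-endian) → word 0x18
lvl [0+:1] = (word>>0) & 0x1 = 0
chan [1+:5] = (word>>1) & 0x1f = 12  ←
prio [6+:1] = (word>>6) & 0x1 = 0
kind [7+:1] = (word>>7) & 0x1 = 0
chan signed 5b, MSB=0: value = 12

12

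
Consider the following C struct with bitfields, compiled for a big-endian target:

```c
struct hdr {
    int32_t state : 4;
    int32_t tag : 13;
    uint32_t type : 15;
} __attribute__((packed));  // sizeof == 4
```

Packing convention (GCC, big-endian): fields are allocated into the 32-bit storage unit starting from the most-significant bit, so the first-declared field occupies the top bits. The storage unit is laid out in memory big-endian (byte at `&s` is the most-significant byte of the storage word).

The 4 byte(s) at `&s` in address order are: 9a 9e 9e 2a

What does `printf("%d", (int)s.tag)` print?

[0]=0x9a [1]=0x9e [2]=0x9e [3]=0x2a (big-endian) → word 0x9a9e9e2a
state [28+:4] = (word>>28) & 0xf = 9
tag [15+:13] = (word>>15) & 0x1fff = 5437  ←
type [0+:15] = (word>>0) & 0x7fff = 7722
tag signed 13b, MSB=1: 5437 - 8192 = -2755

-2755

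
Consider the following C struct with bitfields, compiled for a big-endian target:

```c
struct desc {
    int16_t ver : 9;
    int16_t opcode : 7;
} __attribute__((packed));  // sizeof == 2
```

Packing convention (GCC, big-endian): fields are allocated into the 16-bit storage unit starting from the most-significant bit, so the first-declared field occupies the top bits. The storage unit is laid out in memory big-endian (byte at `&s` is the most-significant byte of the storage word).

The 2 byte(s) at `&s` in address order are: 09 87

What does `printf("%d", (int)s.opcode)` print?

7

[0]=0x09 [1]=0x87 (big-endian) → word 0x0987
ver:9 @ bit 7 → (0x0987>>7)&0x1ff = 0x13
opcode:7 @ bit 0 → (0x0987>>0)&0x7f = 0x7  ←
opcode signed 7b, MSB=0: value = 7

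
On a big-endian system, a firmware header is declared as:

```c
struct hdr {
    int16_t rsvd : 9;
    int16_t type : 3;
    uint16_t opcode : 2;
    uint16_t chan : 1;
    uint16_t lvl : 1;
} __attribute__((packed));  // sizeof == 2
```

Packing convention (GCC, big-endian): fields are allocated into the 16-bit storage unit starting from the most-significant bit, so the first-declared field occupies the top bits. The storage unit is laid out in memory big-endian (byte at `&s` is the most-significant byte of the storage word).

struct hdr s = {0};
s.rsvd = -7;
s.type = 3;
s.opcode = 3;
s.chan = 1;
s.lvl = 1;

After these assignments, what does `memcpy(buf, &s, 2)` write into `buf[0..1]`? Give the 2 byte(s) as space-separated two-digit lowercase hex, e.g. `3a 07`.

fc bf

[7+:9] rsvd=-7 & 0x1ff = 0x1f9; word=0xfc80
[4+:3] type=3 & 0x7 = 0x3; word=0xfcb0
[2+:2] opcode=3 & 0x3 = 0x3; word=0xfcbc
[1+:1] chan=1 & 0x1 = 0x1; word=0xfcbe
[0+:1] lvl=1 & 0x1 = 0x1; word=0xfcbf
word = 0xfcbf → big-endian bytes:
  [0]=0xfc  [1]=0xbf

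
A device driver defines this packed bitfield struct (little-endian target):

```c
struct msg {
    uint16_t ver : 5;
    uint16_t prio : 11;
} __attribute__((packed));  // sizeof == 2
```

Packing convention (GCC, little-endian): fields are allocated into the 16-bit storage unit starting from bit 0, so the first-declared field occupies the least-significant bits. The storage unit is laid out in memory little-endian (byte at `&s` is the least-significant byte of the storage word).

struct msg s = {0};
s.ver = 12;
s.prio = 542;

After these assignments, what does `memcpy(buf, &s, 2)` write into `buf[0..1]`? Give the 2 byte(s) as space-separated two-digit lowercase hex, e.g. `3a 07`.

cc 43

ver:5 = 12 → 0xc << 0 → word 0x000c
prio:11 = 542 → 0x21e << 5 → word 0x43cc
word = 0x43cc → little-endian bytes:
  [0]=0xcc  [1]=0x43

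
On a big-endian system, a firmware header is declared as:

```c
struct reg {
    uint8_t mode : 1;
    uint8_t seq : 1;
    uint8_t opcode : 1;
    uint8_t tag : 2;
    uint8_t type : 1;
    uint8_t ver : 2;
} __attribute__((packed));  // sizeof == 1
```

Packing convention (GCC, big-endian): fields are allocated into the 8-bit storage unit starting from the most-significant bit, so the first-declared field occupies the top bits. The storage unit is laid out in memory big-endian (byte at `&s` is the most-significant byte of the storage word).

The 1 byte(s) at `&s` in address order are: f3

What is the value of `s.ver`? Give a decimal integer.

3

[0]=0xf3 (big-endian) → word 0xf3
mode:1 @ bit 7 → (0xf3>>7)&0x1 = 0x1
seq:1 @ bit 6 → (0xf3>>6)&0x1 = 0x1
opcode:1 @ bit 5 → (0xf3>>5)&0x1 = 0x1
tag:2 @ bit 3 → (0xf3>>3)&0x3 = 0x2
type:1 @ bit 2 → (0xf3>>2)&0x1 = 0x0
ver:2 @ bit 0 → (0xf3>>0)&0x3 = 0x3  ←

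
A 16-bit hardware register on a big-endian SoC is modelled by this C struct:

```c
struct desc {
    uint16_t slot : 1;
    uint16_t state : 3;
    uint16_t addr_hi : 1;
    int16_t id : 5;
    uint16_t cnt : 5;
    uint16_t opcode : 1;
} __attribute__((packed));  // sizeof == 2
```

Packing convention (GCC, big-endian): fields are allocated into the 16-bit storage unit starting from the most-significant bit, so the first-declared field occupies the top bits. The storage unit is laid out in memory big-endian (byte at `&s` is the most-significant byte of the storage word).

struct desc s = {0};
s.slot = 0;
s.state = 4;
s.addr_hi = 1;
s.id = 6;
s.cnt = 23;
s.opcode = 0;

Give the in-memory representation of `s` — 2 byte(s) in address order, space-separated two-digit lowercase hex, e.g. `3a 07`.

[15+:1] slot=0 & 0x1 = 0x0; word=0x0000
[12+:3] state=4 & 0x7 = 0x4; word=0x4000
[11+:1] addr_hi=1 & 0x1 = 0x1; word=0x4800
[6+:5] id=6 & 0x1f = 0x6; word=0x4980
[1+:5] cnt=23 & 0x1f = 0x17; word=0x49ae
[0+:1] opcode=0 & 0x1 = 0x0; word=0x49ae
word = 0x49ae → big-endian bytes:
  [0]=0x49  [1]=0xae

49 ae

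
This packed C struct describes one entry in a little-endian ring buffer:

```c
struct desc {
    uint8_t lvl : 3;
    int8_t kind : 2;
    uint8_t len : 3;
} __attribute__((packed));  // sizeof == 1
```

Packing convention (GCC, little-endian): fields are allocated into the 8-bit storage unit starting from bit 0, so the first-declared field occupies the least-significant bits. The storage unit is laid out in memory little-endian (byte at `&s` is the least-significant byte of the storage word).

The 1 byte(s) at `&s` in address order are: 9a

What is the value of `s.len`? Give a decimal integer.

4

[0]=0x9a (little-endian) → word 0x9a
lvl:3 @ bit 0 → (0x9a>>0)&0x7 = 0x2
kind:2 @ bit 3 → (0x9a>>3)&0x3 = 0x3
len:3 @ bit 5 → (0x9a>>5)&0x7 = 0x4  ←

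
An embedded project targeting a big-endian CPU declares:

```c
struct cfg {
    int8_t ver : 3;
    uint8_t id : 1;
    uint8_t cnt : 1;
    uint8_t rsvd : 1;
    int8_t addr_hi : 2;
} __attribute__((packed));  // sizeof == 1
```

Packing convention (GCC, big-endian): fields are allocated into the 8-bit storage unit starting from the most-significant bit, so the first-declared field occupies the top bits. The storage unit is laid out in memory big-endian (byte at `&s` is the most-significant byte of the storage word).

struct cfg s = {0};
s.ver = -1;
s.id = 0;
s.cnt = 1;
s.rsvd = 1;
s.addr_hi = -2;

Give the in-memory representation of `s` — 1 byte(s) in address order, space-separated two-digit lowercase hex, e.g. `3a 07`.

ee

ver:3 = -1 → 0x7 << 5 → word 0xe0
id:1 = 0 → 0x0 << 4 → word 0xe0
cnt:1 = 1 → 0x1 << 3 → word 0xe8
rsvd:1 = 1 → 0x1 << 2 → word 0xec
addr_hi:2 = -2 → 0x2 << 0 → word 0xee
word = 0xee → big-endian bytes:
  [0]=0xee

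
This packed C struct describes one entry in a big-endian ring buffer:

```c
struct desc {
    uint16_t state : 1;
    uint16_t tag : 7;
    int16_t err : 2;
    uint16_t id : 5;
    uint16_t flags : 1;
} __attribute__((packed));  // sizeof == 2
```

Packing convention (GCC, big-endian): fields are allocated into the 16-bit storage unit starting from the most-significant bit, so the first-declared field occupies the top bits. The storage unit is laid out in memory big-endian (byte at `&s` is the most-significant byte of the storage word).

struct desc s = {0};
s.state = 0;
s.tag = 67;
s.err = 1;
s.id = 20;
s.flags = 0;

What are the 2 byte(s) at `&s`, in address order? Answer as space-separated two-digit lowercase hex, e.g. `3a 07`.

43 68

state (1b) val=0 bits=0x0 at bit 15: 0x0000
tag (7b) val=67 bits=0x43 at bit 8: 0x4300
err (2b) val=1 bits=0x1 at bit 6: 0x4340
id (5b) val=20 bits=0x14 at bit 1: 0x4368
flags (1b) val=0 bits=0x0 at bit 0: 0x4368
word = 0x4368 → big-endian bytes:
  [0]=0x43  [1]=0x68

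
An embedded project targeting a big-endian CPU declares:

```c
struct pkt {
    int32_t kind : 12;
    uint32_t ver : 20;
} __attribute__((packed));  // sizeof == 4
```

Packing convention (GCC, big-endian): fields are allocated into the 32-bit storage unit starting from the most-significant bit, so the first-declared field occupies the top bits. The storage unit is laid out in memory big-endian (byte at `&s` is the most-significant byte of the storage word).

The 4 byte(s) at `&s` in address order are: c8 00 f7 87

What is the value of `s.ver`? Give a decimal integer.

[0]=0xc8 [1]=0x00 [2]=0xf7 [3]=0x87 (big-endian) → word 0xc800f787
kind [20+:12] = (word>>20) & 0xfff = 3200
ver [0+:20] = (word>>0) & 0xfffff = 63367  ←

63367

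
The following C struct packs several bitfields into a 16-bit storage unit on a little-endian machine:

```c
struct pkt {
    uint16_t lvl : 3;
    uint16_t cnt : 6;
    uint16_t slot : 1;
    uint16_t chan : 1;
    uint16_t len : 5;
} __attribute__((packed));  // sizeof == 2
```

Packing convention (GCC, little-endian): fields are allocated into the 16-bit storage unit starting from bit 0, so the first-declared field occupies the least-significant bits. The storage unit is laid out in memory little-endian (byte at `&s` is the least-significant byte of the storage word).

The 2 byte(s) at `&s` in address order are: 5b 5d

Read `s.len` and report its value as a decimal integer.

11

[0]=0x5b [1]=0x5d (little-endian) → word 0x5d5b
lvl:3 @ bit 0 → (0x5d5b>>0)&0x7 = 0x3
cnt:6 @ bit 3 → (0x5d5b>>3)&0x3f = 0x2b
slot:1 @ bit 9 → (0x5d5b>>9)&0x1 = 0x0
chan:1 @ bit 10 → (0x5d5b>>10)&0x1 = 0x1
len:5 @ bit 11 → (0x5d5b>>11)&0x1f = 0xb  ←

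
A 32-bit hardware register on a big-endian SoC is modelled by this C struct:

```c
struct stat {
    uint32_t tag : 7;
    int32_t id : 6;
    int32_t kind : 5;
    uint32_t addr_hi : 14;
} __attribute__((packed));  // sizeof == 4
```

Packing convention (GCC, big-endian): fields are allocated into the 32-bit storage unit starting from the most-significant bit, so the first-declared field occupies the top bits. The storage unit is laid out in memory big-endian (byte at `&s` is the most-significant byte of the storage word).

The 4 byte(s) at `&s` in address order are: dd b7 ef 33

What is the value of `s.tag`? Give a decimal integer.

[0]=0xdd [1]=0xb7 [2]=0xef [3]=0x33 (big-endian) → word 0xddb7ef33
tag [25+:7] = (word>>25) & 0x7f = 110  ←
id [19+:6] = (word>>19) & 0x3f = 54
kind [14+:5] = (word>>14) & 0x1f = 31
addr_hi [0+:14] = (word>>0) & 0x3fff = 12083

110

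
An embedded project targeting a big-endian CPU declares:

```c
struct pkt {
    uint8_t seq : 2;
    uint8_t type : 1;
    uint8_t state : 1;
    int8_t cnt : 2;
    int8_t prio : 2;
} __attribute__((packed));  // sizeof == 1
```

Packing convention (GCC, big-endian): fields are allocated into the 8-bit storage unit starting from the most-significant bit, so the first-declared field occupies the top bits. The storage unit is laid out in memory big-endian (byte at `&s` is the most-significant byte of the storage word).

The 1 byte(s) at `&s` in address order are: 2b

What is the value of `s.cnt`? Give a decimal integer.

-2

[0]=0x2b (big-endian) → word 0x2b
seq:2 @ bit 6 → (0x2b>>6)&0x3 = 0x0
type:1 @ bit 5 → (0x2b>>5)&0x1 = 0x1
state:1 @ bit 4 → (0x2b>>4)&0x1 = 0x0
cnt:2 @ bit 2 → (0x2b>>2)&0x3 = 0x2  ←
prio:2 @ bit 0 → (0x2b>>0)&0x3 = 0x3
cnt signed 2b, MSB=1: 2 - 4 = -2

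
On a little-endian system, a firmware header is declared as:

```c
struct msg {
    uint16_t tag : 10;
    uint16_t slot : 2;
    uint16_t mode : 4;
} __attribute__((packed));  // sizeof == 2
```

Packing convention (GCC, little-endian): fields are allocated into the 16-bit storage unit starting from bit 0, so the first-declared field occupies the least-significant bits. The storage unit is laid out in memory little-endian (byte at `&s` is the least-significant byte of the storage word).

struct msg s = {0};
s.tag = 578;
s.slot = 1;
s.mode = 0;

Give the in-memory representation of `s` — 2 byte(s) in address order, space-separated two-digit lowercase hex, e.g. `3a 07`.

42 06

[0+:10] tag=578 & 0x3ff = 0x242; word=0x0242
[10+:2] slot=1 & 0x3 = 0x1; word=0x0642
[12+:4] mode=0 & 0xf = 0x0; word=0x0642
word = 0x0642 → little-endian bytes:
  [0]=0x42  [1]=0x06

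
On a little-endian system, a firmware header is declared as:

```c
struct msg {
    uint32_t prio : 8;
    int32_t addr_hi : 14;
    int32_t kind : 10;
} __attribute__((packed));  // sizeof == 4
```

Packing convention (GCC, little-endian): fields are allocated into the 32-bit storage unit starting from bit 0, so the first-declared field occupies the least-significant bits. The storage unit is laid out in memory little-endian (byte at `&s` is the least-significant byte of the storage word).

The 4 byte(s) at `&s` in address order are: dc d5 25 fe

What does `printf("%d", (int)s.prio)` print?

[0]=0xdc [1]=0xd5 [2]=0x25 [3]=0xfe (little-endian) → word 0xfe25d5dc
prio [0+:8] = (word>>0) & 0xff = 220  ←
addr_hi [8+:14] = (word>>8) & 0x3fff = 9685
kind [22+:10] = (word>>22) & 0x3ff = 1016

220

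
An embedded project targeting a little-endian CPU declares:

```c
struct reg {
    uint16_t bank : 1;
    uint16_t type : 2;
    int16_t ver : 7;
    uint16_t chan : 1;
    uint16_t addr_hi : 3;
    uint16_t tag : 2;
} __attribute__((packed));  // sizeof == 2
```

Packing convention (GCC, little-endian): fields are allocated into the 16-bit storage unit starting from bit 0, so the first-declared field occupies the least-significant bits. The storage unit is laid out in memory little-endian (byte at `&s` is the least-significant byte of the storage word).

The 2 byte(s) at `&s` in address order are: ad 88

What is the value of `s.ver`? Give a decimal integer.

21

[0]=0xad [1]=0x88 (little-endian) → word 0x88ad
bank [0+:1] = (word>>0) & 0x1 = 1
type [1+:2] = (word>>1) & 0x3 = 2
ver [3+:7] = (word>>3) & 0x7f = 21  ←
chan [10+:1] = (word>>10) & 0x1 = 0
addr_hi [11+:3] = (word>>11) & 0x7 = 1
tag [14+:2] = (word>>14) & 0x3 = 2
ver signed 7b, MSB=0: value = 21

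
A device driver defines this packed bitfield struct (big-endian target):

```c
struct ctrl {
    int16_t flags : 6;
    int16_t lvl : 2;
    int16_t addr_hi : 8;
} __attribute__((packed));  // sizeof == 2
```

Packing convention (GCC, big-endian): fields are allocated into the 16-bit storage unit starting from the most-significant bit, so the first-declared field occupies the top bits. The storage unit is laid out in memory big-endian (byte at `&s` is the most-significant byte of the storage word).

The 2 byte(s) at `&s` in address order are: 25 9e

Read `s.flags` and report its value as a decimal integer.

9

[0]=0x25 [1]=0x9e (big-endian) → word 0x259e
flags:6 @ bit 10 → (0x259e>>10)&0x3f = 0x9  ←
lvl:2 @ bit 8 → (0x259e>>8)&0x3 = 0x1
addr_hi:8 @ bit 0 → (0x259e>>0)&0xff = 0x9e
flags signed 6b, MSB=0: value = 9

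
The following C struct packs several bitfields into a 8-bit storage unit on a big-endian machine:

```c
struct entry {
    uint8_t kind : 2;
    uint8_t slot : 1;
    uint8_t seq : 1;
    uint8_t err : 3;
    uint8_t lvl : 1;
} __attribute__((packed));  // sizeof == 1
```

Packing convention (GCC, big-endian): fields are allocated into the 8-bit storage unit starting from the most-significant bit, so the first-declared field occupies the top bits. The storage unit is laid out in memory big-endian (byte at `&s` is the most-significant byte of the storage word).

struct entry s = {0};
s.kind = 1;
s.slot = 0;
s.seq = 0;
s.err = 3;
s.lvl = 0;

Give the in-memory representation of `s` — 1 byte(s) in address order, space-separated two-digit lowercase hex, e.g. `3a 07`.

46

kind:2 = 1 → 0x1 << 6 → word 0x40
slot:1 = 0 → 0x0 << 5 → word 0x40
seq:1 = 0 → 0x0 << 4 → word 0x40
err:3 = 3 → 0x3 << 1 → word 0x46
lvl:1 = 0 → 0x0 << 0 → word 0x46
word = 0x46 → big-endian bytes:
  [0]=0x46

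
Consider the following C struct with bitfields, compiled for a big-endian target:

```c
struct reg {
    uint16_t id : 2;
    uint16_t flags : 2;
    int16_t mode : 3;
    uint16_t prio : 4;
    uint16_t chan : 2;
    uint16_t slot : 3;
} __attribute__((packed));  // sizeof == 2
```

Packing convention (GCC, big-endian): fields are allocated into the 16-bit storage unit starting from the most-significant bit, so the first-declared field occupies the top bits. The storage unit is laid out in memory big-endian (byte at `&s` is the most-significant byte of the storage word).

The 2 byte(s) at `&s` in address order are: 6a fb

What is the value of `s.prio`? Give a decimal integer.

[0]=0x6a [1]=0xfb (big-endian) → word 0x6afb
id [14+:2] = (word>>14) & 0x3 = 1
flags [12+:2] = (word>>12) & 0x3 = 2
mode [9+:3] = (word>>9) & 0x7 = 5
prio [5+:4] = (word>>5) & 0xf = 7  ←
chan [3+:2] = (word>>3) & 0x3 = 3
slot [0+:3] = (word>>0) & 0x7 = 3

7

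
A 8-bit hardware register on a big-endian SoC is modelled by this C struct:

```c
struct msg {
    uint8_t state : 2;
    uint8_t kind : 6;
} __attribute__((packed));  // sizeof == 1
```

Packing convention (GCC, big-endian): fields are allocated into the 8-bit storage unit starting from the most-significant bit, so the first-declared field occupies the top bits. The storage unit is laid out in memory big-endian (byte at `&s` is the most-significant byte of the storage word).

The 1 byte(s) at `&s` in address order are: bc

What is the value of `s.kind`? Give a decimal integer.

[0]=0xbc (big-endian) → word 0xbc
state [6+:2] = (word>>6) & 0x3 = 2
kind [0+:6] = (word>>0) & 0x3f = 60  ←

60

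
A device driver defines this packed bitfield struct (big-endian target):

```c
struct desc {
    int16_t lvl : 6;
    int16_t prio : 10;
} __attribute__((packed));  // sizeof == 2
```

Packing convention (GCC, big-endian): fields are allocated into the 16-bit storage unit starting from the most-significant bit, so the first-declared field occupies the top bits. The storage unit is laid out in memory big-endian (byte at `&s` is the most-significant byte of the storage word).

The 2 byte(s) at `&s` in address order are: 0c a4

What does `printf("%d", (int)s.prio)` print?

164

[0]=0x0c [1]=0xa4 (big-endian) → word 0x0ca4
lvl [10+:6] = (word>>10) & 0x3f = 3
prio [0+:10] = (word>>0) & 0x3ff = 164  ←
prio signed 10b, MSB=0: value = 164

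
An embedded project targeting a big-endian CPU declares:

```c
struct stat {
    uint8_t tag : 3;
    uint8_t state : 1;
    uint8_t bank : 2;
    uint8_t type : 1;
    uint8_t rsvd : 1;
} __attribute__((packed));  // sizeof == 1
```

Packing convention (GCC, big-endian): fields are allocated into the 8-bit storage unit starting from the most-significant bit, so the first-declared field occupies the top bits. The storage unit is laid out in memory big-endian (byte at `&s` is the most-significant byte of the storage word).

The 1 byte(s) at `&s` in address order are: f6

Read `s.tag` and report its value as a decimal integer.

[0]=0xf6 (big-endian) → word 0xf6
tag:3 @ bit 5 → (0xf6>>5)&0x7 = 0x7  ←
state:1 @ bit 4 → (0xf6>>4)&0x1 = 0x1
bank:2 @ bit 2 → (0xf6>>2)&0x3 = 0x1
type:1 @ bit 1 → (0xf6>>1)&0x1 = 0x1
rsvd:1 @ bit 0 → (0xf6>>0)&0x1 = 0x0

7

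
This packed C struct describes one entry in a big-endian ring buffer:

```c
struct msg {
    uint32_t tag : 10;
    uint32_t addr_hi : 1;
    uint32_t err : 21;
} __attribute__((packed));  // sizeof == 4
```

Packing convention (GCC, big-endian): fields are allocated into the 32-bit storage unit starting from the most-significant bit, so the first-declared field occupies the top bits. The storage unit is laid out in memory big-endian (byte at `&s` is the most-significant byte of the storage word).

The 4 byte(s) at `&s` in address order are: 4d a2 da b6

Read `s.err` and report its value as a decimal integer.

187062

[0]=0x4d [1]=0xa2 [2]=0xda [3]=0xb6 (big-endian) → word 0x4da2dab6
tag:10 @ bit 22 → (0x4da2dab6>>22)&0x3ff = 0x136
addr_hi:1 @ bit 21 → (0x4da2dab6>>21)&0x1 = 0x1
err:21 @ bit 0 → (0x4da2dab6>>0)&0x1fffff = 0x2dab6  ←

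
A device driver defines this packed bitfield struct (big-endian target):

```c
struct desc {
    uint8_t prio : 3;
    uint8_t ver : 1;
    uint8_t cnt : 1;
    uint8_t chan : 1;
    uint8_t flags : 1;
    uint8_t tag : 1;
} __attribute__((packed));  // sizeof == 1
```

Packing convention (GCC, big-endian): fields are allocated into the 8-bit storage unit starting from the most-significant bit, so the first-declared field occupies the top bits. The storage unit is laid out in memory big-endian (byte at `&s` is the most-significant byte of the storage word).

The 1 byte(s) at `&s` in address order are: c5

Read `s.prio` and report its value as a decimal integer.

[0]=0xc5 (big-endian) → word 0xc5
prio [5+:3] = (word>>5) & 0x7 = 6  ←
ver [4+:1] = (word>>4) & 0x1 = 0
cnt [3+:1] = (word>>3) & 0x1 = 0
chan [2+:1] = (word>>2) & 0x1 = 1
flags [1+:1] = (word>>1) & 0x1 = 0
tag [0+:1] = (word>>0) & 0x1 = 1

6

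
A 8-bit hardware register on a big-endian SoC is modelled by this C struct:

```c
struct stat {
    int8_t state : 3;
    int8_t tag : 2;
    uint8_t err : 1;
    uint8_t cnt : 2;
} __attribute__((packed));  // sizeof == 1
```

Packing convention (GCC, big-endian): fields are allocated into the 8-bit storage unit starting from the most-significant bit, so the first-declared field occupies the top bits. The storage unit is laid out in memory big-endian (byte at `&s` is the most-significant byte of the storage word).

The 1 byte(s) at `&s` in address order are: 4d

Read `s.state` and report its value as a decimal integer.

[0]=0x4d (big-endian) → word 0x4d
state [5+:3] = (word>>5) & 0x7 = 2  ←
tag [3+:2] = (word>>3) & 0x3 = 1
err [2+:1] = (word>>2) & 0x1 = 1
cnt [0+:2] = (word>>0) & 0x3 = 1
state signed 3b, MSB=0: value = 2

2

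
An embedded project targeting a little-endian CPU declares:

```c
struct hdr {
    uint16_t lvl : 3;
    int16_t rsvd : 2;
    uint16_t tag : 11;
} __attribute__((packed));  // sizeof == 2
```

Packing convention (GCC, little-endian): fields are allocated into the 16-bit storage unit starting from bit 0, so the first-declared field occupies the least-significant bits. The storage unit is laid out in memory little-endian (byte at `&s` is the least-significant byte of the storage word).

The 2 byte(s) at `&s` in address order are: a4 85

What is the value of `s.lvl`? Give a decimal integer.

4

[0]=0xa4 [1]=0x85 (little-endian) → word 0x85a4
lvl:3 @ bit 0 → (0x85a4>>0)&0x7 = 0x4  ←
rsvd:2 @ bit 3 → (0x85a4>>3)&0x3 = 0x0
tag:11 @ bit 5 → (0x85a4>>5)&0x7ff = 0x42d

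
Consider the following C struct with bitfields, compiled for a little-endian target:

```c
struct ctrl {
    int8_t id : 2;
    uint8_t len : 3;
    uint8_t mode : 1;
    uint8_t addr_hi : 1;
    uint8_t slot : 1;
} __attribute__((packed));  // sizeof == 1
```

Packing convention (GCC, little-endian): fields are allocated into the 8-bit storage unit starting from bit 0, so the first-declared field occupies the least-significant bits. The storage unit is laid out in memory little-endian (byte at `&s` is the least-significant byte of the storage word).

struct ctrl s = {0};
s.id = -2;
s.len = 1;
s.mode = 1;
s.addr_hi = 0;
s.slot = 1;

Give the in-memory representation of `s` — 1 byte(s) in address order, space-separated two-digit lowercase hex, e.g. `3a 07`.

a6

[0+:2] id=-2 & 0x3 = 0x2; word=0x02
[2+:3] len=1 & 0x7 = 0x1; word=0x06
[5+:1] mode=1 & 0x1 = 0x1; word=0x26
[6+:1] addr_hi=0 & 0x1 = 0x0; word=0x26
[7+:1] slot=1 & 0x1 = 0x1; word=0xa6
word = 0xa6 → little-endian bytes:
  [0]=0xa6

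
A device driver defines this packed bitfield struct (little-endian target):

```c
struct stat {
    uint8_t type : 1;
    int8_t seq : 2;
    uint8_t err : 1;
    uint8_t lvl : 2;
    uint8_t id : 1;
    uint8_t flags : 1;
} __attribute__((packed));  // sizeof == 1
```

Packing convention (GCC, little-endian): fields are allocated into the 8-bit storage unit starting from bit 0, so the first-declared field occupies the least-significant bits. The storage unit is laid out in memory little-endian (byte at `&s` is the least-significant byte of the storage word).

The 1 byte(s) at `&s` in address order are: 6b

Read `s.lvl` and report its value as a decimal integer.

[0]=0x6b (little-endian) → word 0x6b
type:1 @ bit 0 → (0x6b>>0)&0x1 = 0x1
seq:2 @ bit 1 → (0x6b>>1)&0x3 = 0x1
err:1 @ bit 3 → (0x6b>>3)&0x1 = 0x1
lvl:2 @ bit 4 → (0x6b>>4)&0x3 = 0x2  ←
id:1 @ bit 6 → (0x6b>>6)&0x1 = 0x1
flags:1 @ bit 7 → (0x6b>>7)&0x1 = 0x0

2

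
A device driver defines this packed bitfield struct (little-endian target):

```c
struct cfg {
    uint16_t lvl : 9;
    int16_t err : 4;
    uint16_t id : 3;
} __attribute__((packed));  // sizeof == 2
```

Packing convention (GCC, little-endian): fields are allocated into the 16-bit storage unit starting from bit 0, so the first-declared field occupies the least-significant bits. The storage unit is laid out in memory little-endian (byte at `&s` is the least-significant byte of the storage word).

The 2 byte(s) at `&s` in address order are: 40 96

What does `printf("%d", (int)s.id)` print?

[0]=0x40 [1]=0x96 (little-endian) → word 0x9640
lvl [0+:9] = (word>>0) & 0x1ff = 64
err [9+:4] = (word>>9) & 0xf = 11
id [13+:3] = (word>>13) & 0x7 = 4  ←

4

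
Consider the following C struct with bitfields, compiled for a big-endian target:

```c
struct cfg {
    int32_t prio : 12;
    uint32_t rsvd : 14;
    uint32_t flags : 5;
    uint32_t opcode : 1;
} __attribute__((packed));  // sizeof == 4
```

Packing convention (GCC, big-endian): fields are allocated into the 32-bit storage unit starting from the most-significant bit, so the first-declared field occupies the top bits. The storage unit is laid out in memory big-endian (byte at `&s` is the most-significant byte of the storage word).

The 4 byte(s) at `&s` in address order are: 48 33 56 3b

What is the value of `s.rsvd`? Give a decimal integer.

[0]=0x48 [1]=0x33 [2]=0x56 [3]=0x3b (big-endian) → word 0x4833563b
prio:12 @ bit 20 → (0x4833563b>>20)&0xfff = 0x483
rsvd:14 @ bit 6 → (0x4833563b>>6)&0x3fff = 0xd58  ←
flags:5 @ bit 1 → (0x4833563b>>1)&0x1f = 0x1d
opcode:1 @ bit 0 → (0x4833563b>>0)&0x1 = 0x1

3416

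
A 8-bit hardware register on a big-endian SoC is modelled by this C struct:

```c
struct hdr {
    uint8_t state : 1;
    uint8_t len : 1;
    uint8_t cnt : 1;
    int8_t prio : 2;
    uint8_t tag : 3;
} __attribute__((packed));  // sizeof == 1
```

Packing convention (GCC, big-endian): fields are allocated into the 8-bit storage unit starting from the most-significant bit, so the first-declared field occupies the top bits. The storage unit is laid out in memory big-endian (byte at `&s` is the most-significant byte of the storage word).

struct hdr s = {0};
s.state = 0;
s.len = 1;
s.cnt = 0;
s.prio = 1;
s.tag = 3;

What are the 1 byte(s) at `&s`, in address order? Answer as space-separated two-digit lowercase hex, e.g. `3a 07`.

[7+:1] state=0 & 0x1 = 0x0; word=0x00
[6+:1] len=1 & 0x1 = 0x1; word=0x40
[5+:1] cnt=0 & 0x1 = 0x0; word=0x40
[3+:2] prio=1 & 0x3 = 0x1; word=0x48
[0+:3] tag=3 & 0x7 = 0x3; word=0x4b
word = 0x4b → big-endian bytes:
  [0]=0x4b

4b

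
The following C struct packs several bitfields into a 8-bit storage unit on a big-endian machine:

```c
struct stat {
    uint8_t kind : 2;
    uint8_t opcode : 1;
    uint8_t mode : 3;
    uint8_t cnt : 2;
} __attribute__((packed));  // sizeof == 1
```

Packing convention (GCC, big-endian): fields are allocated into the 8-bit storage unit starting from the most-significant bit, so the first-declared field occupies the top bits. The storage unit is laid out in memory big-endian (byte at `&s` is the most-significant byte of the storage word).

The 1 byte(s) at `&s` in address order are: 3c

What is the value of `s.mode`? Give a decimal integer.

7

[0]=0x3c (big-endian) → word 0x3c
kind:2 @ bit 6 → (0x3c>>6)&0x3 = 0x0
opcode:1 @ bit 5 → (0x3c>>5)&0x1 = 0x1
mode:3 @ bit 2 → (0x3c>>2)&0x7 = 0x7  ←
cnt:2 @ bit 0 → (0x3c>>0)&0x3 = 0x0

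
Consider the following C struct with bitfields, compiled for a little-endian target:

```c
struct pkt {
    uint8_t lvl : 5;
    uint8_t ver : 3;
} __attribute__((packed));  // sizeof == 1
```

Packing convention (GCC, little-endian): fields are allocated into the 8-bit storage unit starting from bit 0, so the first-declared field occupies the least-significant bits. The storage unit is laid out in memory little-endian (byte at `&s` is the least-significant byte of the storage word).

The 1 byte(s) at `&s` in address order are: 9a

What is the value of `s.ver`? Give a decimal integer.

4

[0]=0x9a (little-endian) → word 0x9a
lvl:5 @ bit 0 → (0x9a>>0)&0x1f = 0x1a
ver:3 @ bit 5 → (0x9a>>5)&0x7 = 0x4  ←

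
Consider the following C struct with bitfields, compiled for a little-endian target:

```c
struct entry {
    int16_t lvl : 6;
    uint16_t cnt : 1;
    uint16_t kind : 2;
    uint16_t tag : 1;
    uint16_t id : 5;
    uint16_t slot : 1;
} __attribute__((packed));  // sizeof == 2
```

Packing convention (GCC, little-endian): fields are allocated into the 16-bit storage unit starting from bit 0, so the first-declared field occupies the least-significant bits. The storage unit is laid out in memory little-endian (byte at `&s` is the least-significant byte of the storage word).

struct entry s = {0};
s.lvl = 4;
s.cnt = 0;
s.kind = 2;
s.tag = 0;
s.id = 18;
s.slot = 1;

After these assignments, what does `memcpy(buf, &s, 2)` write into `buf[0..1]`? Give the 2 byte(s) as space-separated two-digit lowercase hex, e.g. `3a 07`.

[0+:6] lvl=4 & 0x3f = 0x4; word=0x0004
[6+:1] cnt=0 & 0x1 = 0x0; word=0x0004
[7+:2] kind=2 & 0x3 = 0x2; word=0x0104
[9+:1] tag=0 & 0x1 = 0x0; word=0x0104
[10+:5] id=18 & 0x1f = 0x12; word=0x4904
[15+:1] slot=1 & 0x1 = 0x1; word=0xc904
word = 0xc904 → little-endian bytes:
  [0]=0x04  [1]=0xc9

04 c9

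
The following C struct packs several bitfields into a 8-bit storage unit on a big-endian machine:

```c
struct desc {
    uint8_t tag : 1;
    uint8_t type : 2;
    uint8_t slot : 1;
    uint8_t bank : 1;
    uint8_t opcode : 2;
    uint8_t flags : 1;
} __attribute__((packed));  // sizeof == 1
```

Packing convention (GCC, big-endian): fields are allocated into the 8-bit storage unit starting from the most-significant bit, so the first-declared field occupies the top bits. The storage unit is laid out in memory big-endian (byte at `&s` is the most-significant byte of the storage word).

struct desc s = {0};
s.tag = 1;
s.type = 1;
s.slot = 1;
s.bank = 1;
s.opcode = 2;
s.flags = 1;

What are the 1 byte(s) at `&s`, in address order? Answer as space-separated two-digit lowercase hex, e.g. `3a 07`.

bd

tag:1 = 1 → 0x1 << 7 → word 0x80
type:2 = 1 → 0x1 << 5 → word 0xa0
slot:1 = 1 → 0x1 << 4 → word 0xb0
bank:1 = 1 → 0x1 << 3 → word 0xb8
opcode:2 = 2 → 0x2 << 1 → word 0xbc
flags:1 = 1 → 0x1 << 0 → word 0xbd
word = 0xbd → big-endian bytes:
  [0]=0xbd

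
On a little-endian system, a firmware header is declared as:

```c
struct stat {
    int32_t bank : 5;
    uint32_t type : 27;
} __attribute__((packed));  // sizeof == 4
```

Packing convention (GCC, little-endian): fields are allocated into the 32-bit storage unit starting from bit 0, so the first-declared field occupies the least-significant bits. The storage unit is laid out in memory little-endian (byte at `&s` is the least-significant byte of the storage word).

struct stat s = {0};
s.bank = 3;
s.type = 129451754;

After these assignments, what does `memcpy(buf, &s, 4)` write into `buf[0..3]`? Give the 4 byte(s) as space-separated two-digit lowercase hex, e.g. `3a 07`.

bank (5b) val=3 bits=0x3 at bit 0: 0x00000003
type (27b) val=129451754 bits=0x7b746ea at bit 5: 0xf6e8dd43
word = 0xf6e8dd43 → little-endian bytes:
  [0]=0x43  [1]=0xdd  [2]=0xe8  [3]=0xf6

43 dd e8 f6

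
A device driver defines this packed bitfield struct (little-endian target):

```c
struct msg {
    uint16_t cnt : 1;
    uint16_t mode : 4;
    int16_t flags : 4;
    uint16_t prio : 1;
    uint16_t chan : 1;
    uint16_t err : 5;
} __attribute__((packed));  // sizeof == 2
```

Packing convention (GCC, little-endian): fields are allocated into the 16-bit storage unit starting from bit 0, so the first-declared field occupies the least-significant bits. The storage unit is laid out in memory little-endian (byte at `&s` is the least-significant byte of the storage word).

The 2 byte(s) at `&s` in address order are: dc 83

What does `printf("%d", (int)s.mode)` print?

[0]=0xdc [1]=0x83 (little-endian) → word 0x83dc
cnt:1 @ bit 0 → (0x83dc>>0)&0x1 = 0x0
mode:4 @ bit 1 → (0x83dc>>1)&0xf = 0xe  ←
flags:4 @ bit 5 → (0x83dc>>5)&0xf = 0xe
prio:1 @ bit 9 → (0x83dc>>9)&0x1 = 0x1
chan:1 @ bit 10 → (0x83dc>>10)&0x1 = 0x0
err:5 @ bit 11 → (0x83dc>>11)&0x1f = 0x10

14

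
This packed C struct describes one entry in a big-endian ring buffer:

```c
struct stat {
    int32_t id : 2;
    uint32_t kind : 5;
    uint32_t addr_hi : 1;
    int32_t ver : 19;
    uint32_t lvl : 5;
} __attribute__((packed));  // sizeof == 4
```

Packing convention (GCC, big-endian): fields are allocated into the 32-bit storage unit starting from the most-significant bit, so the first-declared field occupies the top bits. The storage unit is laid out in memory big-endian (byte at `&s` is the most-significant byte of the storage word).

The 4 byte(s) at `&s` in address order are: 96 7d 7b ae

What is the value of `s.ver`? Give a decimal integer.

[0]=0x96 [1]=0x7d [2]=0x7b [3]=0xae (big-endian) → word 0x967d7bae
id:2 @ bit 30 → (0x967d7bae>>30)&0x3 = 0x2
kind:5 @ bit 25 → (0x967d7bae>>25)&0x1f = 0xb
addr_hi:1 @ bit 24 → (0x967d7bae>>24)&0x1 = 0x0
ver:19 @ bit 5 → (0x967d7bae>>5)&0x7ffff = 0x3ebdd  ←
lvl:5 @ bit 0 → (0x967d7bae>>0)&0x1f = 0xe
ver signed 19b, MSB=0: value = 256989

256989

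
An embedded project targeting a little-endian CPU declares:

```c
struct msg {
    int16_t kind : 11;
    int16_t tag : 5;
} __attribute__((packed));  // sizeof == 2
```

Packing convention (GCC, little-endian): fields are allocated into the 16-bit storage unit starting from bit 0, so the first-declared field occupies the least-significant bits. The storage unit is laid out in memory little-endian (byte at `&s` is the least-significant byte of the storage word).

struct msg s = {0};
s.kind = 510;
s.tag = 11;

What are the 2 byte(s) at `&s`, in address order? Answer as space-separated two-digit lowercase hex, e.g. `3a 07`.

fe 59

kind (11b) val=510 bits=0x1fe at bit 0: 0x01fe
tag (5b) val=11 bits=0xb at bit 11: 0x59fe
word = 0x59fe → little-endian bytes:
  [0]=0xfe  [1]=0x59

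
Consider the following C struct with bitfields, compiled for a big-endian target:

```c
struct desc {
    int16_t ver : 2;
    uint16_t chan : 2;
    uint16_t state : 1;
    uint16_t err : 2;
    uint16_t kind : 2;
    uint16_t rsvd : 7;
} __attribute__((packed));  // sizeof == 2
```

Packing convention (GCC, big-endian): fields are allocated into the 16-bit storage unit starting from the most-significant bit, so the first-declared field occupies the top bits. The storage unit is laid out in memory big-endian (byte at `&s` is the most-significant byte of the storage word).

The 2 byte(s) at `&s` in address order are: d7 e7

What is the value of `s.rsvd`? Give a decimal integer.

103

[0]=0xd7 [1]=0xe7 (big-endian) → word 0xd7e7
ver [14+:2] = (word>>14) & 0x3 = 3
chan [12+:2] = (word>>12) & 0x3 = 1
state [11+:1] = (word>>11) & 0x1 = 0
err [9+:2] = (word>>9) & 0x3 = 3
kind [7+:2] = (word>>7) & 0x3 = 3
rsvd [0+:7] = (word>>0) & 0x7f = 103  ←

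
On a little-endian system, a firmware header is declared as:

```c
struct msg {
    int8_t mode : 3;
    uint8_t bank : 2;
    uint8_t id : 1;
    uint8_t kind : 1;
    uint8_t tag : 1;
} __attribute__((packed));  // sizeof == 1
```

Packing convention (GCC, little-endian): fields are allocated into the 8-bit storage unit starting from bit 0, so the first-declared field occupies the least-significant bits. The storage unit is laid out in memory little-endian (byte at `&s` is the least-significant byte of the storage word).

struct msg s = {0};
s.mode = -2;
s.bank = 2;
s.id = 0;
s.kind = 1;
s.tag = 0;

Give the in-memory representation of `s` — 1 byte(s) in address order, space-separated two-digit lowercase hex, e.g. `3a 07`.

56

mode:3 = -2 → 0x6 << 0 → word 0x06
bank:2 = 2 → 0x2 << 3 → word 0x16
id:1 = 0 → 0x0 << 5 → word 0x16
kind:1 = 1 → 0x1 << 6 → word 0x56
tag:1 = 0 → 0x0 << 7 → word 0x56
word = 0x56 → little-endian bytes:
  [0]=0x56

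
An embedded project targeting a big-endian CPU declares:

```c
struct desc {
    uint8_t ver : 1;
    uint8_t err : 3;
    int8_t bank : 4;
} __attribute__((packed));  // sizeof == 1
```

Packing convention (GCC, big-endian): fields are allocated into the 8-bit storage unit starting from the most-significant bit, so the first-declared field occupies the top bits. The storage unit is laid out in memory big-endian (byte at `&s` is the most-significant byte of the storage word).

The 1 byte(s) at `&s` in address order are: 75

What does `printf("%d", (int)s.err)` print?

7

[0]=0x75 (big-endian) → word 0x75
ver [7+:1] = (word>>7) & 0x1 = 0
err [4+:3] = (word>>4) & 0x7 = 7  ←
bank [0+:4] = (word>>0) & 0xf = 5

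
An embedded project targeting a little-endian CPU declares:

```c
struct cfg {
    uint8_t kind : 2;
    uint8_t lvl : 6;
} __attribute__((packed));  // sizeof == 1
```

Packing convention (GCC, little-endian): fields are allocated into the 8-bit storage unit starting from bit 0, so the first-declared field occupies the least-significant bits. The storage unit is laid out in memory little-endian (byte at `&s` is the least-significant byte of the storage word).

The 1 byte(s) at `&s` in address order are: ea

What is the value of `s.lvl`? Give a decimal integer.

[0]=0xea (little-endian) → word 0xea
kind:2 @ bit 0 → (0xea>>0)&0x3 = 0x2
lvl:6 @ bit 2 → (0xea>>2)&0x3f = 0x3a  ←

58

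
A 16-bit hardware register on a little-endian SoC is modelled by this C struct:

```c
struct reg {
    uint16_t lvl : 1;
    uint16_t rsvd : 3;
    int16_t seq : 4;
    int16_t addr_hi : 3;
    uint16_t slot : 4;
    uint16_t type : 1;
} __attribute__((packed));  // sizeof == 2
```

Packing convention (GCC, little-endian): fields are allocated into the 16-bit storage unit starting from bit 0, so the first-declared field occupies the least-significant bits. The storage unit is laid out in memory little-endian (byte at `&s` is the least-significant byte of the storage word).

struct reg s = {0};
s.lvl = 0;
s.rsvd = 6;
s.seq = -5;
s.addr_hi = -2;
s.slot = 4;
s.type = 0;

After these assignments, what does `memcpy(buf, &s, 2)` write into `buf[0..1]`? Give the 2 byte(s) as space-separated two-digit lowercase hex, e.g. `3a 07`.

bc 26

[0+:1] lvl=0 & 0x1 = 0x0; word=0x0000
[1+:3] rsvd=6 & 0x7 = 0x6; word=0x000c
[4+:4] seq=-5 & 0xf = 0xb; word=0x00bc
[8+:3] addr_hi=-2 & 0x7 = 0x6; word=0x06bc
[11+:4] slot=4 & 0xf = 0x4; word=0x26bc
[15+:1] type=0 & 0x1 = 0x0; word=0x26bc
word = 0x26bc → little-endian bytes:
  [0]=0xbc  [1]=0x26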